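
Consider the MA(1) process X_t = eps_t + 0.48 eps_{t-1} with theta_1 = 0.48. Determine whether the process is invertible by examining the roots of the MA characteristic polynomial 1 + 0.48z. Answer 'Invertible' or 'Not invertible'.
\text{Invertible}

The MA(q) characteristic polynomial is P(z) = 1 + 0.48z.
Invertibility requires all roots to lie outside the unit circle, i.e. |z| > 1 for every root.
This is linear in z: 1 + (0.48) z = 0  =>  z = -1/(0.48) = -2.083333,  |z| = 2.083333.
Moduli of all roots: 2.0833.
All moduli strictly greater than 1? Yes.
Verdict: Invertible.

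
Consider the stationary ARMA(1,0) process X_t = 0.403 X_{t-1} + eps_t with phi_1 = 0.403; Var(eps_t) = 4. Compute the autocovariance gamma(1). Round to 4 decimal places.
\gamma(1) = 1.9246

Multiply the model equation by X_{t-k} and take expectations. With theta_0 = psi_0 = 1 and psi_j the MA(infinity) weights, this gives
  gamma(k) - sum_i phi_i gamma(k-i) = c_k,
  c_k = sigma^2 * sum_{j=k..q} theta_j psi_{j-k}   (c_k = 0 for k > q),
using gamma(-m) = gamma(m).
Pure AR (q = 0): c_0 = sigma^2 = 4, c_k = 0 for k >= 1.
Equations for k = 0 and k = 1 (AR order 1):
  gamma(0) = phi_1 gamma(1) + c_0
  gamma(1) = phi_1 gamma(0) + c_1
Substituting the second into the first: gamma(0) (1 - phi_1^2) = c_0 + phi_1 c_1, so
  gamma(0) = c_0 / (1 - phi_1^2) = 4 / (1 - (0.403)^2) = 4 / 0.837591 = 4.775601.
  gamma(1) = phi_1 gamma(0) = (0.403)(4.775601) = 1.924567.
Therefore gamma(1) = 1.9246 (to 4 decimal places).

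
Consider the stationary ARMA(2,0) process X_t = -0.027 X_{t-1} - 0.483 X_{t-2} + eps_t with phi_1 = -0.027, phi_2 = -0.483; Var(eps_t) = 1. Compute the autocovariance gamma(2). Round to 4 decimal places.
\gamma(2) = -0.6295

Multiply the model equation by X_{t-k} and take expectations. With theta_0 = psi_0 = 1 and psi_j the MA(infinity) weights, this gives
  gamma(k) - sum_i phi_i gamma(k-i) = c_k,
  c_k = sigma^2 * sum_{j=k..q} theta_j psi_{j-k}   (c_k = 0 for k > q),
using gamma(-m) = gamma(m).
Pure AR (q = 0): c_0 = sigma^2 = 1, c_k = 0 for k >= 1.
Equations for k = 0, 1, 2 (AR order 2, c_2 = 0):
  (E0) gamma(0) = phi_1 gamma(1) + phi_2 gamma(2) + c_0
  (E1) gamma(1) = phi_1 gamma(0) + phi_2 gamma(1) + c_1
  (E2) gamma(2) = phi_1 gamma(1) + phi_2 gamma(0)
From (E1): gamma(1) = A gamma(0) + B with
  A = phi_1 / (1 - phi_2) = -0.027 / 1.483 = -0.018206,   B = c_1 / (1 - phi_2) = 0 / 1.483 = 0.
Insert (E2) into (E0): gamma(0) (1 - phi_2^2) = phi_1 (1 + phi_2) gamma(1) + c_0.
  phi_1 (1 + phi_2) = (-0.027)(0.517) = -0.013959,   1 - phi_2^2 = 0.766711.
Replace gamma(1) by A gamma(0) + B and collect gamma(0):
  gamma(0) [0.766711 - (-0.013959)(-0.018206)] = c_0 = 1
  gamma(0) * 0.766457 = 1
  gamma(0) = 1 / 0.766457 = 1.304705.
  gamma(1) = A gamma(0) = (-0.018206)(1.304705) = -0.023754.
  gamma(2) = phi_1 gamma(1) + phi_2 gamma(0) = (-0.027)(-0.023754) + (-0.483)(1.304705) = -0.629531.
Therefore gamma(2) = -0.6295 (to 4 decimal places).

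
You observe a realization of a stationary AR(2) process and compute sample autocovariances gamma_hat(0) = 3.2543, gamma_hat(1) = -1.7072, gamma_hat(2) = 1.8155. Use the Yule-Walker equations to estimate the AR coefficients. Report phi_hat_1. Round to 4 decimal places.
\hat\phi_{1} = -0.3200

The Yule-Walker equations for an AR(p) process read, in matrix form,
  Gamma_p phi = r_p,   with   (Gamma_p)_{ij} = gamma(|i - j|),
                       (r_p)_i = gamma(i),   i,j = 1..p.
Substitute the sample gammas (Toeplitz matrix and right-hand side of size 2):
  Gamma_p = [[3.2543, -1.7072], [-1.7072, 3.2543]]
  r_p     = [-1.7072, 1.8155]
Written out:
  3.2543 phi_1 - 1.7072 phi_2 = -1.7072
  -1.7072 phi_1 + 3.2543 phi_2 = 1.8155
Solve by Cramer's rule:
  det = gamma(0)^2 - gamma(1)^2 = (3.2543)^2 - (-1.7072)^2 = 10.59046849 - 2.91453184 = 7.67593665
  phi_hat_1 = [gamma(1) gamma(0) - gamma(1) gamma(2)] / det = [(-1.7072)(3.2543) - (-1.7072)(1.8155)] / 7.67593665 = -2.45631936 / 7.67593665 = -0.32
  phi_hat_2 = [gamma(0) gamma(2) - gamma(1)^2] / det = [(3.2543)(1.8155) - (-1.7072)^2] / 7.67593665 = 2.99364981 / 7.67593665 = 0.39
So phi_hat = [-0.3200, 0.3900].
Therefore phi_hat_1 = -0.3200.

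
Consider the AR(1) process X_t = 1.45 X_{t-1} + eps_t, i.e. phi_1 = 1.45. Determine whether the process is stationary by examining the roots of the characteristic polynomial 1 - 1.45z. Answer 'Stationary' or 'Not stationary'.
\text{Not stationary}

The AR(p) characteristic polynomial is P(z) = 1 - 1.45z.
Stationarity requires all roots to lie outside the unit circle, i.e. |z| > 1 for every root.
This is linear in z: 1 + (-1.45) z = 0  =>  z = -1/(-1.45) = 0.689655,  |z| = 0.689655.
Moduli of all roots: 0.6897.
All moduli strictly greater than 1? No.
Verdict: Not stationary.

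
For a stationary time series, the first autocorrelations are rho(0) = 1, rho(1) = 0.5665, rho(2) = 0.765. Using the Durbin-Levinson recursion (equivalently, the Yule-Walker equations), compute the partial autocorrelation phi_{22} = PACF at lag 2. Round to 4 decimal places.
\phi_{22} = 0.6539

The PACF at lag k is phi_{kk}, the last component of the solution
to the Yule-Walker system G_k phi = r_k where
  (G_k)_{ij} = rho(|i - j|), (r_k)_i = rho(i), i,j = 1..k.
Equivalently, Durbin-Levinson gives phi_{kk} iteratively:
  phi_{11} = rho(1)
  phi_{kk} = [rho(k) - sum_{j=1..k-1} phi_{k-1,j} rho(k-j)]
            / [1 - sum_{j=1..k-1} phi_{k-1,j} rho(j)],
  phi_{k,j} = phi_{k-1,j} - phi_{kk} phi_{k-1,k-j},  j = 1..k-1.
Step k = 1:
  phi_11 = rho(1) = 0.5665.
Step k = 2:
  phi_22 = [rho(2) - phi_11 rho(1)] / [1 - phi_11 rho(1)] = [0.765 - (0.5665)(0.5665)] / [1 - (0.5665)(0.5665)]
         = 0.44407775 / 0.67907775 = 0.6539.
Therefore phi_{22} = 0.6539.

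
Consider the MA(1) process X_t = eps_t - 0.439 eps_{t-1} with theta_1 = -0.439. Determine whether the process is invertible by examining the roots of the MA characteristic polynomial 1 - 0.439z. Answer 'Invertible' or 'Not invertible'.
\text{Invertible}

The MA(q) characteristic polynomial is P(z) = 1 - 0.439z.
Invertibility requires all roots to lie outside the unit circle, i.e. |z| > 1 for every root.
This is linear in z: 1 + (-0.439) z = 0  =>  z = -1/(-0.439) = 2.277904,  |z| = 2.277904.
Moduli of all roots: 2.2779.
All moduli strictly greater than 1? Yes.
Verdict: Invertible.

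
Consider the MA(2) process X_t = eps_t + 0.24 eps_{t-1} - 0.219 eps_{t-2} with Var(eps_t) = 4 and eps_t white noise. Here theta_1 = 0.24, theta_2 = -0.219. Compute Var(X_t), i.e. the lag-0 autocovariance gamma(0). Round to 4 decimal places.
\gamma(0) = 4.4222

For an MA(q) process X_t = eps_t + sum_i theta_i eps_{t-i} with
Var(eps_t) = sigma^2, the variance is
  gamma(0) = sigma^2 * (1 + sum_i theta_i^2).
  sum_i theta_i^2 = (0.24)^2 + (-0.219)^2 = 0.0576 + 0.047961 = 0.105561.
  gamma(0) = 4 * (1 + 0.105561) = 4 * 1.105561 = 4.422244, which rounds to 4.4222.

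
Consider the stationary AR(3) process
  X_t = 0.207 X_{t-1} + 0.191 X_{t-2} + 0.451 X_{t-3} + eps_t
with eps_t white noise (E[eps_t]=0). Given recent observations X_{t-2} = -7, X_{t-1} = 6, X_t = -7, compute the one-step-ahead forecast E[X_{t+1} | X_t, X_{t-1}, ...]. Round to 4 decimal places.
E[X_{t+1} \mid \mathcal F_t] = -3.4600

For an AR(p) model X_t = c + sum_i phi_i X_{t-i} + eps_t, the
one-step-ahead conditional mean is
  E[X_{t+1} | X_t, ...] = c + sum_i phi_i X_{t+1-i}.
Substitute known values:
  E[X_{t+1} | ...] = (0.207) * (-7) + (0.191) * (6) + (0.451) * (-7)
                   = -3.4600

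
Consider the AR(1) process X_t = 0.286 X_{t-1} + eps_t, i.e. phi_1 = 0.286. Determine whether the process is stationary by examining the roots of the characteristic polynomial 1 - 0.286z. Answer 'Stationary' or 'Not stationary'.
\text{Stationary}

The AR(p) characteristic polynomial is P(z) = 1 - 0.286z.
Stationarity requires all roots to lie outside the unit circle, i.e. |z| > 1 for every root.
This is linear in z: 1 + (-0.286) z = 0  =>  z = -1/(-0.286) = 3.496503,  |z| = 3.496503.
Moduli of all roots: 3.4965.
All moduli strictly greater than 1? Yes.
Verdict: Stationary.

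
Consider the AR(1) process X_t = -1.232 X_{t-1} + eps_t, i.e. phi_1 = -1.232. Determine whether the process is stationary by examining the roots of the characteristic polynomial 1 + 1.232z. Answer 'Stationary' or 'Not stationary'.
\text{Not stationary}

The AR(p) characteristic polynomial is P(z) = 1 + 1.232z.
Stationarity requires all roots to lie outside the unit circle, i.e. |z| > 1 for every root.
This is linear in z: 1 + (1.232) z = 0  =>  z = -1/(1.232) = -0.811688,  |z| = 0.811688.
Moduli of all roots: 0.8117.
All moduli strictly greater than 1? No.
Verdict: Not stationary.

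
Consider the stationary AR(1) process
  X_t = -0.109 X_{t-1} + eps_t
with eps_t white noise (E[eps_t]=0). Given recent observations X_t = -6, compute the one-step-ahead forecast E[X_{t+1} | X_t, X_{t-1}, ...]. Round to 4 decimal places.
E[X_{t+1} \mid \mathcal F_t] = 0.6540

For an AR(p) model X_t = c + sum_i phi_i X_{t-i} + eps_t, the
one-step-ahead conditional mean is
  E[X_{t+1} | X_t, ...] = c + sum_i phi_i X_{t+1-i}.
Substitute known values:
  E[X_{t+1} | ...] = (-0.109) * (-6)
                   = 0.6540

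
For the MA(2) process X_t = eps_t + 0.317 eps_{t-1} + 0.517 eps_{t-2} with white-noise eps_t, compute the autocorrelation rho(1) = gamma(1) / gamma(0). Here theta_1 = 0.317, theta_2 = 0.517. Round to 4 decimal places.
\rho(1) = 0.3516

For an MA(q) process with theta_0 = 1, the autocovariance is
  gamma(k) = sigma^2 * sum_{i=0..q-k} theta_i * theta_{i+k},
and rho(k) = gamma(k) / gamma(0). Sigma^2 cancels.
  numerator   = (1)*(0.317) + (0.317)*(0.517) = 0.480889.
  denominator = (1)^2 + (0.317)^2 + (0.517)^2 = 1.367778.
  rho(1) = 0.480889 / 1.367778 = 0.3516.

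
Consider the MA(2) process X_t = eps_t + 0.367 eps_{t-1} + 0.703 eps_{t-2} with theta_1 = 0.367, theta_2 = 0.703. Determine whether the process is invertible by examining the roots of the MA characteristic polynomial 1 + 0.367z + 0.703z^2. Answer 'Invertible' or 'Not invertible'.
\text{Invertible}

The MA(q) characteristic polynomial is P(z) = 1 + 0.367z + 0.703z^2.
Invertibility requires all roots to lie outside the unit circle, i.e. |z| > 1 for every root.
Set 1 + (0.367) z + (0.703) z^2 = 0, i.e. a z^2 + b z + c = 0 with a = 0.703, b = 0.367, c = 1.
Discriminant D = b^2 - 4ac = (0.367)^2 - 4*(0.703)*1 = 0.134689 - (2.812) = -2.677311.
D < 0, so the roots are the complex-conjugate pair z = (-b +/- i sqrt(-D)) / (2a) = -0.261 +/- 1.1638i.
For a conjugate pair |z|^2 = z * conj(z) = (product of roots) = c/a = 1/(0.703) = 1.422475, so |z| = sqrt(1.422475) = 1.1927 for both roots.
Moduli of all roots: 1.1927, 1.1927.
All moduli strictly greater than 1? Yes.
Verdict: Invertible.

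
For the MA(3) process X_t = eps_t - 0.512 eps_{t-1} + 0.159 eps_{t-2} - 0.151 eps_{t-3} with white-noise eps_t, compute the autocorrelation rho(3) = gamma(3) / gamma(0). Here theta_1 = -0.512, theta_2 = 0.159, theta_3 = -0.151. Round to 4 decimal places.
\rho(3) = -0.1152

For an MA(q) process with theta_0 = 1, the autocovariance is
  gamma(k) = sigma^2 * sum_{i=0..q-k} theta_i * theta_{i+k},
and rho(k) = gamma(k) / gamma(0). Sigma^2 cancels.
  numerator   = (1)*(-0.151) = -0.151.
  denominator = (1)^2 + (-0.512)^2 + (0.159)^2 + (-0.151)^2 = 1.310226.
  rho(3) = -0.151 / 1.310226 = -0.1152.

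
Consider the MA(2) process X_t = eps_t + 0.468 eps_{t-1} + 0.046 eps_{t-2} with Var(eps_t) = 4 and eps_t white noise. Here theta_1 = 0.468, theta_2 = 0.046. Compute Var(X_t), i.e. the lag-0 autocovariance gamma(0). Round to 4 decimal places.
\gamma(0) = 4.8846

For an MA(q) process X_t = eps_t + sum_i theta_i eps_{t-i} with
Var(eps_t) = sigma^2, the variance is
  gamma(0) = sigma^2 * (1 + sum_i theta_i^2).
  sum_i theta_i^2 = (0.468)^2 + (0.046)^2 = 0.219024 + 0.002116 = 0.22114.
  gamma(0) = 4 * (1 + 0.22114) = 4 * 1.22114 = 4.88456, which rounds to 4.8846.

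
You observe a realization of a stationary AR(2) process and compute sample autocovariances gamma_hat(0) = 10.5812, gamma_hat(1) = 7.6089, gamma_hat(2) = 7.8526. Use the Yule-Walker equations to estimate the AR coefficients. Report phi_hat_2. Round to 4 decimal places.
\hat\phi_{2} = 0.4660

The Yule-Walker equations for an AR(p) process read, in matrix form,
  Gamma_p phi = r_p,   with   (Gamma_p)_{ij} = gamma(|i - j|),
                       (r_p)_i = gamma(i),   i,j = 1..p.
Substitute the sample gammas (Toeplitz matrix and right-hand side of size 2):
  Gamma_p = [[10.5812, 7.6089], [7.6089, 10.5812]]
  r_p     = [7.6089, 7.8526]
Written out:
  10.5812 phi_1 + 7.6089 phi_2 = 7.6089
  7.6089 phi_1 + 10.5812 phi_2 = 7.8526
Solve by Cramer's rule:
  det = gamma(0)^2 - gamma(1)^2 = (10.5812)^2 - (7.6089)^2 = 111.96179344 - 57.89535921 = 54.06643423
  phi_hat_1 = [gamma(1) gamma(0) - gamma(1) gamma(2)] / det = [(7.6089)(10.5812) - (7.6089)(7.8526)] / 54.06643423 = 20.76164454 / 54.06643423 = 0.384
  phi_hat_2 = [gamma(0) gamma(2) - gamma(1)^2] / det = [(10.5812)(7.8526) - (7.6089)^2] / 54.06643423 = 25.19457191 / 54.06643423 = 0.466
So phi_hat = [0.3840, 0.4660].
Therefore phi_hat_2 = 0.4660.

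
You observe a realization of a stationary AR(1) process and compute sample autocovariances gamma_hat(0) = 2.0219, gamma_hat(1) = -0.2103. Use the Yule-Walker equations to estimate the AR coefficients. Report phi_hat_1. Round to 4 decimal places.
\hat\phi_{1} = -0.1040

The Yule-Walker equations for an AR(p) process read, in matrix form,
  Gamma_p phi = r_p,   with   (Gamma_p)_{ij} = gamma(|i - j|),
                       (r_p)_i = gamma(i),   i,j = 1..p.
Substitute the sample gammas (Toeplitz matrix and right-hand side of size 1):
  Gamma_p = [[2.0219]]
  r_p     = [-0.2103]
With p = 1 this is the single equation gamma(0) phi_1 = gamma(1):
  phi_hat_1 = gamma(1) / gamma(0) = -0.2103 / 2.0219 = -0.1040.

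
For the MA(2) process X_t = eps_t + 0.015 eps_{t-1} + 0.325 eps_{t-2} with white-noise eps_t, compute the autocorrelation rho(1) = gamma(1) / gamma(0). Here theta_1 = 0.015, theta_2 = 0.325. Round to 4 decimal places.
\rho(1) = 0.0180

For an MA(q) process with theta_0 = 1, the autocovariance is
  gamma(k) = sigma^2 * sum_{i=0..q-k} theta_i * theta_{i+k},
and rho(k) = gamma(k) / gamma(0). Sigma^2 cancels.
  numerator   = (1)*(0.015) + (0.015)*(0.325) = 0.019875.
  denominator = (1)^2 + (0.015)^2 + (0.325)^2 = 1.10585.
  rho(1) = 0.019875 / 1.10585 = 0.0180.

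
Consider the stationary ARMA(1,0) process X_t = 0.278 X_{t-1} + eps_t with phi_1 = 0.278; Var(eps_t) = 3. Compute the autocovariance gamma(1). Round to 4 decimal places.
\gamma(1) = 0.9039

Multiply the model equation by X_{t-k} and take expectations. With theta_0 = psi_0 = 1 and psi_j the MA(infinity) weights, this gives
  gamma(k) - sum_i phi_i gamma(k-i) = c_k,
  c_k = sigma^2 * sum_{j=k..q} theta_j psi_{j-k}   (c_k = 0 for k > q),
using gamma(-m) = gamma(m).
Pure AR (q = 0): c_0 = sigma^2 = 3, c_k = 0 for k >= 1.
Equations for k = 0 and k = 1 (AR order 1):
  gamma(0) = phi_1 gamma(1) + c_0
  gamma(1) = phi_1 gamma(0) + c_1
Substituting the second into the first: gamma(0) (1 - phi_1^2) = c_0 + phi_1 c_1, so
  gamma(0) = c_0 / (1 - phi_1^2) = 3 / (1 - (0.278)^2) = 3 / 0.922716 = 3.251271.
  gamma(1) = phi_1 gamma(0) = (0.278)(3.251271) = 0.903853.
Therefore gamma(1) = 0.9039 (to 4 decimal places).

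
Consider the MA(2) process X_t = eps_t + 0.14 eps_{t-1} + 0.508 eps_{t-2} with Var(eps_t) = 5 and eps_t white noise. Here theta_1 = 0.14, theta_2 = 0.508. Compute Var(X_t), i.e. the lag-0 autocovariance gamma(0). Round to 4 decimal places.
\gamma(0) = 6.3883

For an MA(q) process X_t = eps_t + sum_i theta_i eps_{t-i} with
Var(eps_t) = sigma^2, the variance is
  gamma(0) = sigma^2 * (1 + sum_i theta_i^2).
  sum_i theta_i^2 = (0.14)^2 + (0.508)^2 = 0.0196 + 0.258064 = 0.277664.
  gamma(0) = 5 * (1 + 0.277664) = 5 * 1.277664 = 6.38832, which rounds to 6.3883.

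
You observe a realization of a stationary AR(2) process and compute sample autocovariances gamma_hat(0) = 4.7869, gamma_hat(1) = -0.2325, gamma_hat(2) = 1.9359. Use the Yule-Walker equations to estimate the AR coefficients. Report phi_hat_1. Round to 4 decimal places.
\hat\phi_{1} = -0.0290

The Yule-Walker equations for an AR(p) process read, in matrix form,
  Gamma_p phi = r_p,   with   (Gamma_p)_{ij} = gamma(|i - j|),
                       (r_p)_i = gamma(i),   i,j = 1..p.
Substitute the sample gammas (Toeplitz matrix and right-hand side of size 2):
  Gamma_p = [[4.7869, -0.2325], [-0.2325, 4.7869]]
  r_p     = [-0.2325, 1.9359]
Written out:
  4.7869 phi_1 - 0.2325 phi_2 = -0.2325
  -0.2325 phi_1 + 4.7869 phi_2 = 1.9359
Solve by Cramer's rule:
  det = gamma(0)^2 - gamma(1)^2 = (4.7869)^2 - (-0.2325)^2 = 22.91441161 - 0.05405625 = 22.86035536
  phi_hat_1 = [gamma(1) gamma(0) - gamma(1) gamma(2)] / det = [(-0.2325)(4.7869) - (-0.2325)(1.9359)] / 22.86035536 = -0.6628575 / 22.86035536 = -0.029
  phi_hat_2 = [gamma(0) gamma(2) - gamma(1)^2] / det = [(4.7869)(1.9359) - (-0.2325)^2] / 22.86035536 = 9.21290346 / 22.86035536 = 0.403
So phi_hat = [-0.0290, 0.4030].
Therefore phi_hat_1 = -0.0290.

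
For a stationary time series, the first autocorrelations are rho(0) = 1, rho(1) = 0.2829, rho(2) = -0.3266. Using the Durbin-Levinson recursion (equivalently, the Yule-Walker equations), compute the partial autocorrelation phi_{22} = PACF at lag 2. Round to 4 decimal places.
\phi_{22} = -0.4420

The PACF at lag k is phi_{kk}, the last component of the solution
to the Yule-Walker system G_k phi = r_k where
  (G_k)_{ij} = rho(|i - j|), (r_k)_i = rho(i), i,j = 1..k.
Equivalently, Durbin-Levinson gives phi_{kk} iteratively:
  phi_{11} = rho(1)
  phi_{kk} = [rho(k) - sum_{j=1..k-1} phi_{k-1,j} rho(k-j)]
            / [1 - sum_{j=1..k-1} phi_{k-1,j} rho(j)],
  phi_{k,j} = phi_{k-1,j} - phi_{kk} phi_{k-1,k-j},  j = 1..k-1.
Step k = 1:
  phi_11 = rho(1) = 0.2829.
Step k = 2:
  phi_22 = [rho(2) - phi_11 rho(1)] / [1 - phi_11 rho(1)] = [-0.3266 - (0.2829)(0.2829)] / [1 - (0.2829)(0.2829)]
         = -0.40663241 / 0.91996759 = -0.442.
Therefore phi_{22} = -0.4420.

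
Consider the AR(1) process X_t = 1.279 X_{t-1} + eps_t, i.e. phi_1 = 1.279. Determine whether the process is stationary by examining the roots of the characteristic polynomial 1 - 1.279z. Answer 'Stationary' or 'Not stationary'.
\text{Not stationary}

The AR(p) characteristic polynomial is P(z) = 1 - 1.279z.
Stationarity requires all roots to lie outside the unit circle, i.e. |z| > 1 for every root.
This is linear in z: 1 + (-1.279) z = 0  =>  z = -1/(-1.279) = 0.781861,  |z| = 0.781861.
Moduli of all roots: 0.7819.
All moduli strictly greater than 1? No.
Verdict: Not stationary.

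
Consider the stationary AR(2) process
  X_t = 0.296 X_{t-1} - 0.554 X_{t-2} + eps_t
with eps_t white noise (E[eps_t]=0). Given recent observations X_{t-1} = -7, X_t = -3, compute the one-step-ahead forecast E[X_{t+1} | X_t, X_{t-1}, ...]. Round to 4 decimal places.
E[X_{t+1} \mid \mathcal F_t] = 2.9900

For an AR(p) model X_t = c + sum_i phi_i X_{t-i} + eps_t, the
one-step-ahead conditional mean is
  E[X_{t+1} | X_t, ...] = c + sum_i phi_i X_{t+1-i}.
Substitute known values:
  E[X_{t+1} | ...] = (0.296) * (-3) + (-0.554) * (-7)
                   = 2.9900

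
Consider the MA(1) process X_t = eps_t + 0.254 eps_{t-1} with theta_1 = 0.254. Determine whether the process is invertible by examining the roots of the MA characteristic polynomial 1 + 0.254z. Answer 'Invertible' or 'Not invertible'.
\text{Invertible}

The MA(q) characteristic polynomial is P(z) = 1 + 0.254z.
Invertibility requires all roots to lie outside the unit circle, i.e. |z| > 1 for every root.
This is linear in z: 1 + (0.254) z = 0  =>  z = -1/(0.254) = -3.937008,  |z| = 3.937008.
Moduli of all roots: 3.9370.
All moduli strictly greater than 1? Yes.
Verdict: Invertible.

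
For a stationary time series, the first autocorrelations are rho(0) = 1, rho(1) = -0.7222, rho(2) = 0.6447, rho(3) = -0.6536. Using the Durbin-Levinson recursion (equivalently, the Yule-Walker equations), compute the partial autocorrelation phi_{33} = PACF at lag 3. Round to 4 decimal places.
\phi_{33} = -0.2730

The PACF at lag k is phi_{kk}, the last component of the solution
to the Yule-Walker system G_k phi = r_k where
  (G_k)_{ij} = rho(|i - j|), (r_k)_i = rho(i), i,j = 1..k.
Equivalently, Durbin-Levinson gives phi_{kk} iteratively:
  phi_{11} = rho(1)
  phi_{kk} = [rho(k) - sum_{j=1..k-1} phi_{k-1,j} rho(k-j)]
            / [1 - sum_{j=1..k-1} phi_{k-1,j} rho(j)],
  phi_{k,j} = phi_{k-1,j} - phi_{kk} phi_{k-1,k-j},  j = 1..k-1.
Step k = 1:
  phi_11 = rho(1) = -0.7222.
Step k = 2:
  phi_22 = [rho(2) - phi_11 rho(1)] / [1 - phi_11 rho(1)] = [0.6447 - (-0.7222)(-0.7222)] / [1 - (-0.7222)(-0.7222)]
         = 0.12312716 / 0.47842716 = 0.257358.
  Update: phi_21 = phi_11 - phi_22 phi_11 = -0.7222 - (0.257358)(-0.7222) = -0.536336.
Step k = 3:
  phi_33 = [rho(3) - phi_21 rho(2) - phi_22 rho(1)] / [1 - phi_21 rho(1) - phi_22 rho(2)]
    numerator   = -0.6536 - (-0.536336)(0.6447) - (0.257358)(-0.7222) = -0.12196014
    denominator = 1 - (-0.536336)(-0.7222) - (0.257358)(0.6447) = 0.44673937
  phi_33 = -0.12196014 / 0.44673937 = -0.273.
Therefore phi_{33} = -0.2730.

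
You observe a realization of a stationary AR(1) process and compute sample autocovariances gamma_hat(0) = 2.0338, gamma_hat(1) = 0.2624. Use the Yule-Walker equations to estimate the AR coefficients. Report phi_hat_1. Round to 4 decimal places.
\hat\phi_{1} = 0.1290

The Yule-Walker equations for an AR(p) process read, in matrix form,
  Gamma_p phi = r_p,   with   (Gamma_p)_{ij} = gamma(|i - j|),
                       (r_p)_i = gamma(i),   i,j = 1..p.
Substitute the sample gammas (Toeplitz matrix and right-hand side of size 1):
  Gamma_p = [[2.0338]]
  r_p     = [0.2624]
With p = 1 this is the single equation gamma(0) phi_1 = gamma(1):
  phi_hat_1 = gamma(1) / gamma(0) = 0.2624 / 2.0338 = 0.1290.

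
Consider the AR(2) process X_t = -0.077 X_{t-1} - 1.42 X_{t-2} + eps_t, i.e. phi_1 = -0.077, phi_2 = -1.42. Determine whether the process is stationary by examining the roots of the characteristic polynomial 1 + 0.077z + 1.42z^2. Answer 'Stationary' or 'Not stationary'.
\text{Not stationary}

The AR(p) characteristic polynomial is P(z) = 1 + 0.077z + 1.42z^2.
Stationarity requires all roots to lie outside the unit circle, i.e. |z| > 1 for every root.
Set 1 + (0.077) z + (1.42) z^2 = 0, i.e. a z^2 + b z + c = 0 with a = 1.42, b = 0.077, c = 1.
Discriminant D = b^2 - 4ac = (0.077)^2 - 4*(1.42)*1 = 0.005929 - (5.68) = -5.674071.
D < 0, so the roots are the complex-conjugate pair z = (-b +/- i sqrt(-D)) / (2a) = -0.0271 +/- 0.8387i.
For a conjugate pair |z|^2 = z * conj(z) = (product of roots) = c/a = 1/(1.42) = 0.704225, so |z| = sqrt(0.704225) = 0.8392 for both roots.
Moduli of all roots: 0.8392, 0.8392.
All moduli strictly greater than 1? No.
Verdict: Not stationary.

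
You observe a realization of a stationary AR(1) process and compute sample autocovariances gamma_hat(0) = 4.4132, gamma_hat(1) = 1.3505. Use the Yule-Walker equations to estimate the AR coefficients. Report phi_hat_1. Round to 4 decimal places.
\hat\phi_{1} = 0.3060

The Yule-Walker equations for an AR(p) process read, in matrix form,
  Gamma_p phi = r_p,   with   (Gamma_p)_{ij} = gamma(|i - j|),
                       (r_p)_i = gamma(i),   i,j = 1..p.
Substitute the sample gammas (Toeplitz matrix and right-hand side of size 1):
  Gamma_p = [[4.4132]]
  r_p     = [1.3505]
With p = 1 this is the single equation gamma(0) phi_1 = gamma(1):
  phi_hat_1 = gamma(1) / gamma(0) = 1.3505 / 4.4132 = 0.3060.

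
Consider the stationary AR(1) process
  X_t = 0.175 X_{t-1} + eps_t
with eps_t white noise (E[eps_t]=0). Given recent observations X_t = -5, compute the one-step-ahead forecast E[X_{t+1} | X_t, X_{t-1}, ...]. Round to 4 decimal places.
E[X_{t+1} \mid \mathcal F_t] = -0.8750

For an AR(p) model X_t = c + sum_i phi_i X_{t-i} + eps_t, the
one-step-ahead conditional mean is
  E[X_{t+1} | X_t, ...] = c + sum_i phi_i X_{t+1-i}.
Substitute known values:
  E[X_{t+1} | ...] = (0.175) * (-5)
                   = -0.8750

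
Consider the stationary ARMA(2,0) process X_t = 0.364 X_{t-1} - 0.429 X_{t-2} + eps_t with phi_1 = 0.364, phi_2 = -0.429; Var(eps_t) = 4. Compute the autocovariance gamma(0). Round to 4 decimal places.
\gamma(0) = 5.2424

Multiply the model equation by X_{t-k} and take expectations. With theta_0 = psi_0 = 1 and psi_j the MA(infinity) weights, this gives
  gamma(k) - sum_i phi_i gamma(k-i) = c_k,
  c_k = sigma^2 * sum_{j=k..q} theta_j psi_{j-k}   (c_k = 0 for k > q),
using gamma(-m) = gamma(m).
Pure AR (q = 0): c_0 = sigma^2 = 4, c_k = 0 for k >= 1.
Equations for k = 0, 1, 2 (AR order 2, c_2 = 0):
  (E0) gamma(0) = phi_1 gamma(1) + phi_2 gamma(2) + c_0
  (E1) gamma(1) = phi_1 gamma(0) + phi_2 gamma(1) + c_1
  (E2) gamma(2) = phi_1 gamma(1) + phi_2 gamma(0)
From (E1): gamma(1) = A gamma(0) + B with
  A = phi_1 / (1 - phi_2) = 0.364 / 1.429 = 0.254724,   B = c_1 / (1 - phi_2) = 0 / 1.429 = 0.
Insert (E2) into (E0): gamma(0) (1 - phi_2^2) = phi_1 (1 + phi_2) gamma(1) + c_0.
  phi_1 (1 + phi_2) = (0.364)(0.571) = 0.207844,   1 - phi_2^2 = 0.815959.
Replace gamma(1) by A gamma(0) + B and collect gamma(0):
  gamma(0) [0.815959 - (0.207844)(0.254724)] = c_0 = 4
  gamma(0) * 0.763016 = 4
  gamma(0) = 4 / 0.763016 = 5.242352.
Therefore gamma(0) = 5.2424 (to 4 decimal places).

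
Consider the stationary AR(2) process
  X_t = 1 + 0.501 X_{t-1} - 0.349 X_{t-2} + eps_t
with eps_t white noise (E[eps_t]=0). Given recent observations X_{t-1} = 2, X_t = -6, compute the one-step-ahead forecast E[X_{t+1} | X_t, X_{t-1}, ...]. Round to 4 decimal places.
E[X_{t+1} \mid \mathcal F_t] = -2.7040

For an AR(p) model X_t = c + sum_i phi_i X_{t-i} + eps_t, the
one-step-ahead conditional mean is
  E[X_{t+1} | X_t, ...] = c + sum_i phi_i X_{t+1-i}.
Substitute known values:
  E[X_{t+1} | ...] = 1 + (0.501) * (-6) + (-0.349) * (2)
                   = -2.7040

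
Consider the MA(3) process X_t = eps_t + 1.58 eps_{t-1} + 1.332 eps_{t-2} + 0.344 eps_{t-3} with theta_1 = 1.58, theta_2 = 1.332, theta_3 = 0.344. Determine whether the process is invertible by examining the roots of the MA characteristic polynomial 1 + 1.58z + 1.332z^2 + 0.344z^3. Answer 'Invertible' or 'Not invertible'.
\text{Invertible}

The MA(q) characteristic polynomial is P(z) = 1 + 1.58z + 1.332z^2 + 0.344z^3.
Invertibility requires all roots to lie outside the unit circle, i.e. |z| > 1 for every root.
Degree 3: look for a simple real root z0 first, then factor out (1 - z/z0) and solve the remaining quadratic.
Testing z0 = -2.5: P(-2.5) = 1 + (1.58)(-2.5) + (1.332)(-2.5)^2 + (0.344)(-2.5)^3
  = 1 + (-3.95) + (8.325) + (-5.375) = 0.  So z_0 = -2.5 is a root, |z_0| = 2.5.
Divide out the factor (1 + 0.4 z) = (1 - z/z0) (since 1/z0 = -0.4):
  P(z) = (1 + 0.4 z)(1 + (1.18) z + (0.86) z^2)
  [check: z-coef 1.18 - (-0.4) = 1.58; z^2-coef 0.86 - (-0.4)(1.18) = 1.332; z^3-coef -(-0.4)(0.86) = 0.344.]
Remaining roots from the quadratic factor 1 + (1.18) z + (0.86) z^2:
  Set 1 + (1.18) z + (0.86) z^2 = 0, i.e. a z^2 + b z + c = 0 with a = 0.86, b = 1.18, c = 1.
  Discriminant D = b^2 - 4ac = (1.18)^2 - 4*(0.86)*1 = 1.3924 - (3.44) = -2.0476.
  D < 0, so the roots are the complex-conjugate pair z = (-b +/- i sqrt(-D)) / (2a) = -0.686 +/- 0.8319i.
  For a conjugate pair |z|^2 = z * conj(z) = (product of roots) = c/a = 1/(0.86) = 1.162791, so |z| = sqrt(1.162791) = 1.0783 for both roots.
Moduli of all roots: 2.5000, 1.0783, 1.0783.
All moduli strictly greater than 1? Yes.
Verdict: Invertible.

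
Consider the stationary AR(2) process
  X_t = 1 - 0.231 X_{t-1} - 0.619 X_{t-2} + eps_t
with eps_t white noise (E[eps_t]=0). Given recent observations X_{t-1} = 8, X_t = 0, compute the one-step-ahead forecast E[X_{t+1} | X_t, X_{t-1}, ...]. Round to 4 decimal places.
E[X_{t+1} \mid \mathcal F_t] = -3.9520

For an AR(p) model X_t = c + sum_i phi_i X_{t-i} + eps_t, the
one-step-ahead conditional mean is
  E[X_{t+1} | X_t, ...] = c + sum_i phi_i X_{t+1-i}.
Substitute known values:
  E[X_{t+1} | ...] = 1 + (-0.231) * (0) + (-0.619) * (8)
                   = -3.9520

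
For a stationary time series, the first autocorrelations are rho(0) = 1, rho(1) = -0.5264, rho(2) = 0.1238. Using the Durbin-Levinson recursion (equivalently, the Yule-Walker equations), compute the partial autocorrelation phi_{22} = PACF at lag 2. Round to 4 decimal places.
\phi_{22} = -0.2121

The PACF at lag k is phi_{kk}, the last component of the solution
to the Yule-Walker system G_k phi = r_k where
  (G_k)_{ij} = rho(|i - j|), (r_k)_i = rho(i), i,j = 1..k.
Equivalently, Durbin-Levinson gives phi_{kk} iteratively:
  phi_{11} = rho(1)
  phi_{kk} = [rho(k) - sum_{j=1..k-1} phi_{k-1,j} rho(k-j)]
            / [1 - sum_{j=1..k-1} phi_{k-1,j} rho(j)],
  phi_{k,j} = phi_{k-1,j} - phi_{kk} phi_{k-1,k-j},  j = 1..k-1.
Step k = 1:
  phi_11 = rho(1) = -0.5264.
Step k = 2:
  phi_22 = [rho(2) - phi_11 rho(1)] / [1 - phi_11 rho(1)] = [0.1238 - (-0.5264)(-0.5264)] / [1 - (-0.5264)(-0.5264)]
         = -0.15329696 / 0.72290304 = -0.2121.
Therefore phi_{22} = -0.2121.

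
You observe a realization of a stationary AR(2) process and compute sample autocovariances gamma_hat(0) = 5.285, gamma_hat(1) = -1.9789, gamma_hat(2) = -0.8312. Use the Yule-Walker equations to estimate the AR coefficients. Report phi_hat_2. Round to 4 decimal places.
\hat\phi_{2} = -0.3460

The Yule-Walker equations for an AR(p) process read, in matrix form,
  Gamma_p phi = r_p,   with   (Gamma_p)_{ij} = gamma(|i - j|),
                       (r_p)_i = gamma(i),   i,j = 1..p.
Substitute the sample gammas (Toeplitz matrix and right-hand side of size 2):
  Gamma_p = [[5.285, -1.9789], [-1.9789, 5.285]]
  r_p     = [-1.9789, -0.8312]
Written out:
  5.285 phi_1 - 1.9789 phi_2 = -1.9789
  -1.9789 phi_1 + 5.285 phi_2 = -0.8312
Solve by Cramer's rule:
  det = gamma(0)^2 - gamma(1)^2 = (5.285)^2 - (-1.9789)^2 = 27.931225 - 3.91604521 = 24.01517979
  phi_hat_1 = [gamma(1) gamma(0) - gamma(1) gamma(2)] / det = [(-1.9789)(5.285) - (-1.9789)(-0.8312)] / 24.01517979 = -12.10334818 / 24.01517979 = -0.504
  phi_hat_2 = [gamma(0) gamma(2) - gamma(1)^2] / det = [(5.285)(-0.8312) - (-1.9789)^2] / 24.01517979 = -8.30893721 / 24.01517979 = -0.346
So phi_hat = [-0.5040, -0.3460].
Therefore phi_hat_2 = -0.3460.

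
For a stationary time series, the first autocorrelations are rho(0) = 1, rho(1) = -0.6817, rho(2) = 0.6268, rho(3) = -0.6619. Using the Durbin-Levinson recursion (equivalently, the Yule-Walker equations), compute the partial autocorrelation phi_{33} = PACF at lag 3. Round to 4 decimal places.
\phi_{33} = -0.3241

The PACF at lag k is phi_{kk}, the last component of the solution
to the Yule-Walker system G_k phi = r_k where
  (G_k)_{ij} = rho(|i - j|), (r_k)_i = rho(i), i,j = 1..k.
Equivalently, Durbin-Levinson gives phi_{kk} iteratively:
  phi_{11} = rho(1)
  phi_{kk} = [rho(k) - sum_{j=1..k-1} phi_{k-1,j} rho(k-j)]
            / [1 - sum_{j=1..k-1} phi_{k-1,j} rho(j)],
  phi_{k,j} = phi_{k-1,j} - phi_{kk} phi_{k-1,k-j},  j = 1..k-1.
Step k = 1:
  phi_11 = rho(1) = -0.6817.
Step k = 2:
  phi_22 = [rho(2) - phi_11 rho(1)] / [1 - phi_11 rho(1)] = [0.6268 - (-0.6817)(-0.6817)] / [1 - (-0.6817)(-0.6817)]
         = 0.16208511 / 0.53528511 = 0.302801.
  Update: phi_21 = phi_11 - phi_22 phi_11 = -0.6817 - (0.302801)(-0.6817) = -0.47528.
Step k = 3:
  phi_33 = [rho(3) - phi_21 rho(2) - phi_22 rho(1)] / [1 - phi_21 rho(1) - phi_22 rho(2)]
    numerator   = -0.6619 - (-0.47528)(0.6268) - (0.302801)(-0.6817) = -0.15757459
    denominator = 1 - (-0.47528)(-0.6817) - (0.302801)(0.6268) = 0.4862055
  phi_33 = -0.15757459 / 0.4862055 = -0.3241.
Therefore phi_{33} = -0.3241.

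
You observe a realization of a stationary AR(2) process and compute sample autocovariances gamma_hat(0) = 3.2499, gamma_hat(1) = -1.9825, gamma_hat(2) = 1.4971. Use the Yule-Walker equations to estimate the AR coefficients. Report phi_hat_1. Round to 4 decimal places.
\hat\phi_{1} = -0.5240

The Yule-Walker equations for an AR(p) process read, in matrix form,
  Gamma_p phi = r_p,   with   (Gamma_p)_{ij} = gamma(|i - j|),
                       (r_p)_i = gamma(i),   i,j = 1..p.
Substitute the sample gammas (Toeplitz matrix and right-hand side of size 2):
  Gamma_p = [[3.2499, -1.9825], [-1.9825, 3.2499]]
  r_p     = [-1.9825, 1.4971]
Written out:
  3.2499 phi_1 - 1.9825 phi_2 = -1.9825
  -1.9825 phi_1 + 3.2499 phi_2 = 1.4971
Solve by Cramer's rule:
  det = gamma(0)^2 - gamma(1)^2 = (3.2499)^2 - (-1.9825)^2 = 10.56185001 - 3.93030625 = 6.63154376
  phi_hat_1 = [gamma(1) gamma(0) - gamma(1) gamma(2)] / det = [(-1.9825)(3.2499) - (-1.9825)(1.4971)] / 6.63154376 = -3.474926 / 6.63154376 = -0.524
  phi_hat_2 = [gamma(0) gamma(2) - gamma(1)^2] / det = [(3.2499)(1.4971) - (-1.9825)^2] / 6.63154376 = 0.93511904 / 6.63154376 = 0.141
So phi_hat = [-0.5240, 0.1410].
Therefore phi_hat_1 = -0.5240.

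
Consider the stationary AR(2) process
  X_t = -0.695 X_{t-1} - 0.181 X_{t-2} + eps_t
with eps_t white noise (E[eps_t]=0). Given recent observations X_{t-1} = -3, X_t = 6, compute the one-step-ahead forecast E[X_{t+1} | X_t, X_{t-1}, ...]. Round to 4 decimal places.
E[X_{t+1} \mid \mathcal F_t] = -3.6270

For an AR(p) model X_t = c + sum_i phi_i X_{t-i} + eps_t, the
one-step-ahead conditional mean is
  E[X_{t+1} | X_t, ...] = c + sum_i phi_i X_{t+1-i}.
Substitute known values:
  E[X_{t+1} | ...] = (-0.695) * (6) + (-0.181) * (-3)
                   = -3.6270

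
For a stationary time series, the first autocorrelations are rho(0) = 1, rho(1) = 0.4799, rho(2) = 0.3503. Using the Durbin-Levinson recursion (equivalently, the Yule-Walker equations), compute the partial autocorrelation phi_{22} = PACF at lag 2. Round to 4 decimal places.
\phi_{22} = 0.1559

The PACF at lag k is phi_{kk}, the last component of the solution
to the Yule-Walker system G_k phi = r_k where
  (G_k)_{ij} = rho(|i - j|), (r_k)_i = rho(i), i,j = 1..k.
Equivalently, Durbin-Levinson gives phi_{kk} iteratively:
  phi_{11} = rho(1)
  phi_{kk} = [rho(k) - sum_{j=1..k-1} phi_{k-1,j} rho(k-j)]
            / [1 - sum_{j=1..k-1} phi_{k-1,j} rho(j)],
  phi_{k,j} = phi_{k-1,j} - phi_{kk} phi_{k-1,k-j},  j = 1..k-1.
Step k = 1:
  phi_11 = rho(1) = 0.4799.
Step k = 2:
  phi_22 = [rho(2) - phi_11 rho(1)] / [1 - phi_11 rho(1)] = [0.3503 - (0.4799)(0.4799)] / [1 - (0.4799)(0.4799)]
         = 0.11999599 / 0.76969599 = 0.1559.
Therefore phi_{22} = 0.1559.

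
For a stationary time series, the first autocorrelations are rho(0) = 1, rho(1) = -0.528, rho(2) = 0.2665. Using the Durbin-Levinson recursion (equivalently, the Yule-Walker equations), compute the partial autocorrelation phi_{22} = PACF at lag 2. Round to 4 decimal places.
\phi_{22} = -0.0170

The PACF at lag k is phi_{kk}, the last component of the solution
to the Yule-Walker system G_k phi = r_k where
  (G_k)_{ij} = rho(|i - j|), (r_k)_i = rho(i), i,j = 1..k.
Equivalently, Durbin-Levinson gives phi_{kk} iteratively:
  phi_{11} = rho(1)
  phi_{kk} = [rho(k) - sum_{j=1..k-1} phi_{k-1,j} rho(k-j)]
            / [1 - sum_{j=1..k-1} phi_{k-1,j} rho(j)],
  phi_{k,j} = phi_{k-1,j} - phi_{kk} phi_{k-1,k-j},  j = 1..k-1.
Step k = 1:
  phi_11 = rho(1) = -0.528.
Step k = 2:
  phi_22 = [rho(2) - phi_11 rho(1)] / [1 - phi_11 rho(1)] = [0.2665 - (-0.528)(-0.528)] / [1 - (-0.528)(-0.528)]
         = -0.012284 / 0.721216 = -0.017.
Therefore phi_{22} = -0.0170.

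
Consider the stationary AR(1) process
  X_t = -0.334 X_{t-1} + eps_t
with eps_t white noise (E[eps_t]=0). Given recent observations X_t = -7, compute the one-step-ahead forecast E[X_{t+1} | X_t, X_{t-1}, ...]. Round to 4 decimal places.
E[X_{t+1} \mid \mathcal F_t] = 2.3380

For an AR(p) model X_t = c + sum_i phi_i X_{t-i} + eps_t, the
one-step-ahead conditional mean is
  E[X_{t+1} | X_t, ...] = c + sum_i phi_i X_{t+1-i}.
Substitute known values:
  E[X_{t+1} | ...] = (-0.334) * (-7)
                   = 2.3380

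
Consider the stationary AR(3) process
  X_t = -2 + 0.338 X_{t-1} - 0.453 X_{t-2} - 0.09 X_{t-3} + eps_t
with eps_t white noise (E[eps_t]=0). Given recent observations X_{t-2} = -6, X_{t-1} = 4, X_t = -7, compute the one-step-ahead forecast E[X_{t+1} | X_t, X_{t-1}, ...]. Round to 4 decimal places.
E[X_{t+1} \mid \mathcal F_t] = -5.6380

For an AR(p) model X_t = c + sum_i phi_i X_{t-i} + eps_t, the
one-step-ahead conditional mean is
  E[X_{t+1} | X_t, ...] = c + sum_i phi_i X_{t+1-i}.
Substitute known values:
  E[X_{t+1} | ...] = -2 + (0.338) * (-7) + (-0.453) * (4) + (-0.09) * (-6)
                   = -5.6380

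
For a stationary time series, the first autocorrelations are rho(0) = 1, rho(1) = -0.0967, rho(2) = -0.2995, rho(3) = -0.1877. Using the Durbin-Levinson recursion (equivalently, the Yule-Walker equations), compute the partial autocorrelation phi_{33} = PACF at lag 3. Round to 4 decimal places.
\phi_{33} = -0.2861

The PACF at lag k is phi_{kk}, the last component of the solution
to the Yule-Walker system G_k phi = r_k where
  (G_k)_{ij} = rho(|i - j|), (r_k)_i = rho(i), i,j = 1..k.
Equivalently, Durbin-Levinson gives phi_{kk} iteratively:
  phi_{11} = rho(1)
  phi_{kk} = [rho(k) - sum_{j=1..k-1} phi_{k-1,j} rho(k-j)]
            / [1 - sum_{j=1..k-1} phi_{k-1,j} rho(j)],
  phi_{k,j} = phi_{k-1,j} - phi_{kk} phi_{k-1,k-j},  j = 1..k-1.
Step k = 1:
  phi_11 = rho(1) = -0.0967.
Step k = 2:
  phi_22 = [rho(2) - phi_11 rho(1)] / [1 - phi_11 rho(1)] = [-0.2995 - (-0.0967)(-0.0967)] / [1 - (-0.0967)(-0.0967)]
         = -0.30885089 / 0.99064911 = -0.311766.
  Update: phi_21 = phi_11 - phi_22 phi_11 = -0.0967 - (-0.311766)(-0.0967) = -0.126848.
Step k = 3:
  phi_33 = [rho(3) - phi_21 rho(2) - phi_22 rho(1)] / [1 - phi_21 rho(1) - phi_22 rho(2)]
    numerator   = -0.1877 - (-0.126848)(-0.2995) - (-0.311766)(-0.0967) = -0.2558387
    denominator = 1 - (-0.126848)(-0.0967) - (-0.311766)(-0.2995) = 0.89435985
  phi_33 = -0.2558387 / 0.89435985 = -0.2861.
Therefore phi_{33} = -0.2861.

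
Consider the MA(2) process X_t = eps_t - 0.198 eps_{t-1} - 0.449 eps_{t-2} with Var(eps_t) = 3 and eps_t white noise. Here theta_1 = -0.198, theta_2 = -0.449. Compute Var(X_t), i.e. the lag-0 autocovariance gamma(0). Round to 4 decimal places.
\gamma(0) = 3.7224

For an MA(q) process X_t = eps_t + sum_i theta_i eps_{t-i} with
Var(eps_t) = sigma^2, the variance is
  gamma(0) = sigma^2 * (1 + sum_i theta_i^2).
  sum_i theta_i^2 = (-0.198)^2 + (-0.449)^2 = 0.039204 + 0.201601 = 0.240805.
  gamma(0) = 3 * (1 + 0.240805) = 3 * 1.240805 = 3.722415, which rounds to 3.7224.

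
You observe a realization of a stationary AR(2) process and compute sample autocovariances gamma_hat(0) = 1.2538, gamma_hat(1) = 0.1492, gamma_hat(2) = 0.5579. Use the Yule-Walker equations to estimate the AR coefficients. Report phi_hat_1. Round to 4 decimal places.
\hat\phi_{1} = 0.0670

The Yule-Walker equations for an AR(p) process read, in matrix form,
  Gamma_p phi = r_p,   with   (Gamma_p)_{ij} = gamma(|i - j|),
                       (r_p)_i = gamma(i),   i,j = 1..p.
Substitute the sample gammas (Toeplitz matrix and right-hand side of size 2):
  Gamma_p = [[1.2538, 0.1492], [0.1492, 1.2538]]
  r_p     = [0.1492, 0.5579]
Written out:
  1.2538 phi_1 + 0.1492 phi_2 = 0.1492
  0.1492 phi_1 + 1.2538 phi_2 = 0.5579
Solve by Cramer's rule:
  det = gamma(0)^2 - gamma(1)^2 = (1.2538)^2 - (0.1492)^2 = 1.57201444 - 0.02226064 = 1.5497538
  phi_hat_1 = [gamma(1) gamma(0) - gamma(1) gamma(2)] / det = [(0.1492)(1.2538) - (0.1492)(0.5579)] / 1.5497538 = 0.10382828 / 1.5497538 = 0.067
  phi_hat_2 = [gamma(0) gamma(2) - gamma(1)^2] / det = [(1.2538)(0.5579) - (0.1492)^2] / 1.5497538 = 0.67723438 / 1.5497538 = 0.437
So phi_hat = [0.0670, 0.4370].
Therefore phi_hat_1 = 0.0670.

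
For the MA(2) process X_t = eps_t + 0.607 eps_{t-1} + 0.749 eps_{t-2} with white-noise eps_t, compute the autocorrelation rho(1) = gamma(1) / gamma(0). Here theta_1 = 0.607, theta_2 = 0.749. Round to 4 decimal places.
\rho(1) = 0.5502

For an MA(q) process with theta_0 = 1, the autocovariance is
  gamma(k) = sigma^2 * sum_{i=0..q-k} theta_i * theta_{i+k},
and rho(k) = gamma(k) / gamma(0). Sigma^2 cancels.
  numerator   = (1)*(0.607) + (0.607)*(0.749) = 1.061643.
  denominator = (1)^2 + (0.607)^2 + (0.749)^2 = 1.92945.
  rho(1) = 1.061643 / 1.92945 = 0.5502.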